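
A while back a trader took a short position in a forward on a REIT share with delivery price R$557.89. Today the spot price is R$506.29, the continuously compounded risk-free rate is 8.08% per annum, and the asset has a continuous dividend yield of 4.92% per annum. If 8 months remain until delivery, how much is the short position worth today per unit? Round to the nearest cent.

Current fair forward for the remaining 8 months: F = S·e^((r − q)·T), (r − q) = 0.0808 − 0.0492 = 0.0316
F = 506.29 · e^(0.0316 × 8/12) = 506.29 × 1.021290 = 517.0689
Value of long forward = (F − K)·e^(−rT) = (517.0689 − 557.89) · e^(−0.0808·8/12)
= -40.8211 × 0.947558 = -38.68
Short position value = −(long value) = R$38.68

R$38.68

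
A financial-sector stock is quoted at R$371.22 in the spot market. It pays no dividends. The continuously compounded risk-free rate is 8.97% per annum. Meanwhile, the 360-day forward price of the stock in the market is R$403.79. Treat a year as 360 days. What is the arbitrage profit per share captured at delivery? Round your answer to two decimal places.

R$2.27 per share

Fair forward: F* = S·e^(carry·T), with carry = r = 0.0897
F* = 371.22 · e^(0.0897 × 360/360) = 371.22 · e^0.089700 = 371.22 × 1.093846 = R$406.0575
Market R$403.79 < fair R$406.0575: forward underpriced → reverse cash-and-carry (short spot, go long the forward).
At maturity, profit = |F_mkt − F*| = |403.79 − 406.0575| = R$2.27 per share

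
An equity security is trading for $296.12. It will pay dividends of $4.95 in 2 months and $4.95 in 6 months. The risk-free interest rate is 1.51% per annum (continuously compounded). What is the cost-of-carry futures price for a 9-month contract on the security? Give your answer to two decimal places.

$289.53

PV(dividends) I = 4.95·e^(−0.0151·2/12) + 4.95·e^(−0.0151·6/12)
I = 4.9376 + 4.9128 = 9.8504
F = (S − I)·e^(rT) = (296.12 − 9.8504) · e^(0.0151·9/12)
= 286.2696 · e^0.011325 = 286.2696 × 1.011389 = $289.53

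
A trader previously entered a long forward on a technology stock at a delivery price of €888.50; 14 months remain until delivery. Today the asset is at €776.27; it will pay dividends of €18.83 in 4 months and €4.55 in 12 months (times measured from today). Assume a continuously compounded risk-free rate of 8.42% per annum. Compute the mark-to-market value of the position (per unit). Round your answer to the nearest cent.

-€51.59

PV(remaining dividends) I = 18.83·e^(−0.0842·4/12) + 4.55·e^(−0.0842·12/12) = 22.4914
Current forward F = (S − I)·e^(rT) = (776.27 − 22.4914)·e^(0.0842·14/12) = 753.7786 × 1.103220 = 831.5836
Value (long) = (F − K)·e^(−rT) = (831.5836 − 888.50) × 0.906437 = -51.5911
Value = -€51.59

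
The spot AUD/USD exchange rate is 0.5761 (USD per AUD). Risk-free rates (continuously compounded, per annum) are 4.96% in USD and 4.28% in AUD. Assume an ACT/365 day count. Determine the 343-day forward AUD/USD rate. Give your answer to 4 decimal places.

F = S·e^((r_USD − r_AUD)T) = 0.5761 · e^((0.0496 − 0.0428) × 343/365)
= 0.5761 · e^0.006390 = 0.5761 × 1.006410
F = 0.5798 USD per AUD

0.5798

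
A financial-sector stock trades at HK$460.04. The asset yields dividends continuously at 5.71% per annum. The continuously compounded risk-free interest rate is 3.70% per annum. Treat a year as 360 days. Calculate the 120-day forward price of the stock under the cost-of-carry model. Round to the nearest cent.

F = S·e^((r − q)T) = 460.04 · e^((0.0370 − 0.0571) × 120/360)
= 460.04 · e^-0.006700 = 460.04 × 0.993322
F = HK$456.97

HK$456.97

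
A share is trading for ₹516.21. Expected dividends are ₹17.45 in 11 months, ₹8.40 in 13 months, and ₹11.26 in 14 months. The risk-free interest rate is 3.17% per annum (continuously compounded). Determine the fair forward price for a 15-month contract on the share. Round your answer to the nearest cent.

PV(dividends) I = 17.45·e^(−0.0317·11/12) + 8.40·e^(−0.0317·13/12) + 11.26·e^(−0.0317·14/12)
I = 16.9502 + 8.1164 + 10.8512 = 35.9178
F = (S − I)·e^(rT) = (516.21 − 35.9178) · e^(0.0317·15/12)
= 480.2922 · e^0.039625 = 480.2922 × 1.040421 = ₹499.71

₹499.71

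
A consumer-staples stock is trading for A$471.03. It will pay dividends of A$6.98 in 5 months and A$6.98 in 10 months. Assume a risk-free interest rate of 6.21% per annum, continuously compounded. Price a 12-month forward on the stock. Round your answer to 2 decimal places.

A$486.92

PV(dividends) I = 6.98·e^(−0.0621·5/12) + 6.98·e^(−0.0621·10/12)
I = 6.8017 + 6.6280 = 13.4297
F = (S − I)·e^(rT) = (471.03 − 13.4297) · e^(0.0621·12/12)
= 457.6003 · e^0.062100 = 457.6003 × 1.064069 = A$486.92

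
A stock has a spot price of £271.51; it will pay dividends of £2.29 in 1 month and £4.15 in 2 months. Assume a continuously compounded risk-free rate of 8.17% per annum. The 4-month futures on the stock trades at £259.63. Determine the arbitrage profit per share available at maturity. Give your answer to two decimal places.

£12.83 per share

PV(dividends) I = 2.29·e^(−0.0817·1/12) + 4.15·e^(−0.0817·2/12) = 6.3683
Fair futures F* = (S − I)·e^(rT) = (271.51 − 6.3683)·e^0.027233 = 265.1417 × 1.027607 = 272.4615
Market £259.63 < fair 272.4615: forward underpriced → reverse cash-and-carry (short the stock, invest proceeds at r, pay the dividends, go long the forward).
Profit at T = |F_mkt − F*| = |259.63 − 272.4615| = £12.83 per share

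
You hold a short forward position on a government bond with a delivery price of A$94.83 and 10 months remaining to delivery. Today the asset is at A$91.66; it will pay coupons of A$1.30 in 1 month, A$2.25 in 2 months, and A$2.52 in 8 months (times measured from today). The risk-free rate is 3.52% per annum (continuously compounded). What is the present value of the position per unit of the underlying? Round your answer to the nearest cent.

PV(remaining coupons) I = 1.30·e^(−0.0352·1/12) + 2.25·e^(−0.0352·2/12) + 2.52·e^(−0.0352·8/12) = 5.9946
Current forward F = (S − I)·e^(rT) = (91.66 − 5.9946)·e^(0.0352·10/12) = 85.6654 × 1.029768 = 88.2155
Value (long) = (F − K)·e^(−rT) = (88.2155 − 94.83) × 0.971093 = -6.4233
Short position value = −(long value) = A$6.42

A$6.42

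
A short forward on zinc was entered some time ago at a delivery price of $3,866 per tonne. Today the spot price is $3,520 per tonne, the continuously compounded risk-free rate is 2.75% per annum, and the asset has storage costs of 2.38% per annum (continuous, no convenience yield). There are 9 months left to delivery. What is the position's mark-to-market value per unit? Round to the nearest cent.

Current fair forward for the remaining 9 months: F = S·e^((r + u)·T), (r + u) = 0.0275 + 0.0238 = 0.0513
F = 3520 · e^(0.0513 × 9/12) = 3520 × 1.03922475 = 3658.0711
Value of long forward = (F − K)·e^(−rT) = (3658.0711 − 3866) · e^(−0.0275·9/12)
= -207.9289 × 0.97958624 = -203.68
Short position value = −(long value) = $203.68

$203.68 per tonne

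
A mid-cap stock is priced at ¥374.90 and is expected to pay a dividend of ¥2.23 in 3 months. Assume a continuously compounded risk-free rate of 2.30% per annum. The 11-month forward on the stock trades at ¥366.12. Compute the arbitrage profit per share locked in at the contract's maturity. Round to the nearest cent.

¥14.50 per share

PV(dividends) I = 2.23·e^(−0.0230·3/12) = 2.2172
Fair forward F* = (S − I)·e^(rT) = (374.90 − 2.2172)·e^0.021083 = 372.6828 × 1.021307 = 380.6236
Market ¥366.12 < fair 380.6236: forward underpriced → reverse cash-and-carry (short the stock, invest proceeds at r, pay the dividends, go long the forward).
Profit at T = |F_mkt − F*| = |366.12 − 380.6236| = ¥14.50 per share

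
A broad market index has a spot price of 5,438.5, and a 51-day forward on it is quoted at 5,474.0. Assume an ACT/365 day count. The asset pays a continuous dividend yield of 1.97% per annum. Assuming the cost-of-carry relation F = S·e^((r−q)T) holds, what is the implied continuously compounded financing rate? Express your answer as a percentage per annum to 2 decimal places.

From F = S·e^((r−q)T): (r − q) = ln(F/S)/T
ln(5474.0/5438.5) = ln(1.006528) = 0.006507
(r − q) = 0.006507 / (51/365) = 0.046570
r = ln(F/S)/T + q = 0.046570 + 0.0197 = 0.066270
r = 6.63%

6.63%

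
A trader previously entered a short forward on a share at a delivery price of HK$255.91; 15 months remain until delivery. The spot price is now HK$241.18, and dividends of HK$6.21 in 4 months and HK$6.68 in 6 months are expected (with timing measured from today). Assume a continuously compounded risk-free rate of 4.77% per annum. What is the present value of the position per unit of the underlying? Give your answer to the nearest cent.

HK$12.55

PV(remaining dividends) I = 6.21·e^(−0.0477·4/12) + 6.68·e^(−0.0477·6/12) = 12.6346
Current forward F = (S − I)·e^(rT) = (241.18 − 12.6346)·e^(0.0477·15/12) = 228.5454 × 1.061438 = 242.5868
Value (long) = (F − K)·e^(−rT) = (242.5868 − 255.91) × 0.942118 = -12.5520
Short position value = −(long value) = HK$12.55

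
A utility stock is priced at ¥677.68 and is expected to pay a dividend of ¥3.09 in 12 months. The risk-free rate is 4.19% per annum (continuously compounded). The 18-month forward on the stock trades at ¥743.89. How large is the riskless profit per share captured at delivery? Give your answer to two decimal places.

PV(dividends) I = 3.09·e^(−0.0419·12/12) = 2.9632
Fair forward F* = (S − I)·e^(rT) = (677.68 − 2.9632)·e^0.062850 = 674.7168 × 1.064867 = 718.4837
Market ¥743.89 > fair 718.4837: forward overpriced → cash-and-carry (borrow at r, buy the stock and collect the dividends, short the forward).
Profit at T = |F_mkt − F*| = |743.89 − 718.4837| = ¥25.41 per share

¥25.41 per share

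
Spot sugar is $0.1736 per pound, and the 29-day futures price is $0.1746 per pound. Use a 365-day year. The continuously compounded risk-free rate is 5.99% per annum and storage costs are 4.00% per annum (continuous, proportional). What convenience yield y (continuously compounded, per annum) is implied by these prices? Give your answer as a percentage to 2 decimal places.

2.76%

F = S·e^((r+u−y)T) ⇒ (r+u−y) = ln(F/S)/T
ln(0.1746/0.1736) = 0.005744; /T ⇒ 0.072295
y = r + u − ln(F/S)/T = 0.0599 + 0.0400 − 0.072295 = 0.027605
y = 2.76%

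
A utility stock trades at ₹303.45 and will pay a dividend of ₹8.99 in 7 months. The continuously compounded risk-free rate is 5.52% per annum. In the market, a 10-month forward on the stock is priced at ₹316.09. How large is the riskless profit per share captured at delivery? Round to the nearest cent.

₹7.47 per share

PV(dividends) I = 8.99·e^(−0.0552·7/12) = 8.7051
Fair forward F* = (S − I)·e^(rT) = (303.45 − 8.7051)·e^0.046000 = 294.7449 × 1.047074 = 308.6197
Market ₹316.09 > fair 308.6197: forward overpriced → cash-and-carry (borrow at r, buy the stock and collect the dividends, short the forward).
Profit at T = |F_mkt − F*| = |316.09 − 308.6197| = ₹7.47 per share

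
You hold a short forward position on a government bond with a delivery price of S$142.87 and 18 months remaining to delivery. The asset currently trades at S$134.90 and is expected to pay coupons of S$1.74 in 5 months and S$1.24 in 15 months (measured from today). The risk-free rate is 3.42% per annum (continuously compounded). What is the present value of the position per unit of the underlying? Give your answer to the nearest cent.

PV(remaining coupons) I = 1.74·e^(−0.0342·5/12) + 1.24·e^(−0.0342·15/12) = 2.9035
Current forward F = (S − I)·e^(rT) = (134.90 − 2.9035)·e^(0.0342·18/12) = 131.9965 × 1.052639 = 138.9447
Value (long) = (F − K)·e^(−rT) = (138.9447 − 142.87) × 0.949994 = -3.7290
Short position value = −(long value) = S$3.73

S$3.73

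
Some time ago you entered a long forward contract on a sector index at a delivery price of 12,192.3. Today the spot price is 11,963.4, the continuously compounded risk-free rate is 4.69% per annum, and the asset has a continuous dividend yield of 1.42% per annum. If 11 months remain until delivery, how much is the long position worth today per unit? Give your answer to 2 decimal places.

129.45

Current fair forward for the remaining 11 months: F = S·e^((r − q)·T), (r − q) = 0.0469 − 0.0142 = 0.0327
F = 11963.4 · e^(0.0327 × 11/12) = 11963.4 × 1.03042877 = 12327.4315
Value of long forward = (F − K)·e^(−rT) = (12327.4315 − 12192.3) · e^(−0.0469·11/12)
= 135.1315 × 0.95791937 = 129.45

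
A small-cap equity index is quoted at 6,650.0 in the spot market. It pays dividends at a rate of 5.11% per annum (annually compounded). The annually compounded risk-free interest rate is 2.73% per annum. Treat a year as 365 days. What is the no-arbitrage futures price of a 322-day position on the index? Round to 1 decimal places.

F = S · (1+r)^T / (1+q)^T
= 6650.0 × 1.024045 / 1.044947 = 6650.0 × 0.979997
F = 6,517.0

6,517.0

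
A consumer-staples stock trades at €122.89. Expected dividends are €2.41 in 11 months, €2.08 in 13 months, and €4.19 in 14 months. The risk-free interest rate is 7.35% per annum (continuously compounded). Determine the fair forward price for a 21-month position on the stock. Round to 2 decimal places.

€130.64

PV(dividends) I = 2.41·e^(−0.0735·11/12) + 2.08·e^(−0.0735·13/12) + 4.19·e^(−0.0735·14/12)
I = 2.2530 + 1.9208 + 3.8457 = 8.0195
F = (S − I)·e^(rT) = (122.89 − 8.0195) · e^(0.0735·21/12)
= 114.8705 · e^0.128625 = 114.8705 × 1.137264 = €130.64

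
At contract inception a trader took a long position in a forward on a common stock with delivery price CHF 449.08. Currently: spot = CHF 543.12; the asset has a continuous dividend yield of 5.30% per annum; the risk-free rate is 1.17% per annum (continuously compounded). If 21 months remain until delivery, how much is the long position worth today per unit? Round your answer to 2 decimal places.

Current fair forward for the remaining 21 months: F = S·e^((r − q)·T), (r − q) = 0.0117 − 0.0530 = -0.0413
F = 543.12 · e^(-0.0413 × 21/12) = 543.12 × 0.930275 = 505.2510
Value of long forward = (F − K)·e^(−rT) = (505.2510 − 449.08) · e^(−0.0117·21/12)
= 56.1710 × 0.979733 = 55.03

CHF 55.03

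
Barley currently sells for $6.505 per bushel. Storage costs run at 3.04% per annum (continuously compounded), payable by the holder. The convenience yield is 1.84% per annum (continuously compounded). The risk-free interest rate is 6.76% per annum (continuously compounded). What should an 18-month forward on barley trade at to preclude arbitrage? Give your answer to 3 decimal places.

Net carry = r + u − y = 0.0676 + 0.0304 − 0.0184 = 0.0796
F = S·e^((r+u−y)T) = 6.505 · e^(0.0796 × 18/12) = 6.505 · e^0.119400
= 6.505 × 1.126821 = $7.330 per bushel

$7.330 per bushel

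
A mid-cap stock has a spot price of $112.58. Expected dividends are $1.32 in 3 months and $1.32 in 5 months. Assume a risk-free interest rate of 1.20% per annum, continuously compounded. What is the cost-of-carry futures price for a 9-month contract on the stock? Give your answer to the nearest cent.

PV(dividends) I = 1.32·e^(−0.0120·3/12) + 1.32·e^(−0.0120·5/12)
I = 1.3160 + 1.3134 = 2.6294
F = (S − I)·e^(rT) = (112.58 − 2.6294) · e^(0.0120·9/12)
= 109.9506 · e^0.009000 = 109.9506 × 1.009041 = $110.94

$110.94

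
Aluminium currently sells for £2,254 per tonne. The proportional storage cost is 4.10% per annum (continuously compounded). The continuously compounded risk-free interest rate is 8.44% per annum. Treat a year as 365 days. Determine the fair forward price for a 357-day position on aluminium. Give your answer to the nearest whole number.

£2,548 per tonne

Net carry = r + u − y = 0.0844 + 0.0410 − 0.0000 = 0.1254
F = S·e^((r+u−y)T) = 2254 · e^(0.1254 × 357/365) = 2254 · e^0.122652
= 2254 × 1.130491 = £2,548 per tonne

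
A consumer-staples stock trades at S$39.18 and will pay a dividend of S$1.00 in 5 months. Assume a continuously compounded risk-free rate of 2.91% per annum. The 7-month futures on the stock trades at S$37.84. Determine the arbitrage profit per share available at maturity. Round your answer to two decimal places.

PV(dividends) I = 1.00·e^(−0.0291·5/12) = 0.9879
Fair futures F* = (S − I)·e^(rT) = (39.18 − 0.9879)·e^0.016975 = 38.1921 × 1.017120 = 38.8459
Market S$37.84 < fair 38.8459: forward underpriced → reverse cash-and-carry (short the stock, invest proceeds at r, pay the dividends, go long the forward).
Profit at T = |F_mkt − F*| = |37.84 − 38.8459| = S$1.01 per share

S$1.01 per share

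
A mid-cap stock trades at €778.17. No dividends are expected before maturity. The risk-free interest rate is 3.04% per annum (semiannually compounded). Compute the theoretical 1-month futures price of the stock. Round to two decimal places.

F = S · (1+r/2)^(2T)
= 778.17 × 1.002517
F = €780.13

€780.13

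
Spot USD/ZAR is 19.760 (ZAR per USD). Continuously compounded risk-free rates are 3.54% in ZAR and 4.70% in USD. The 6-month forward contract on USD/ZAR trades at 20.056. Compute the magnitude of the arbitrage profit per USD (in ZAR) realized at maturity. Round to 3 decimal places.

0.410 per USD (in ZAR)

Fair forward: F* = S·e^(carry·T), with carry = (r_ZAR − r_USD) = 0.0354 − 0.0470 = -0.0116
F* = 19.760 · e^(-0.0116 × 6/12) = 19.760 · e^-0.005800 = 19.760 × 0.994217 = 19.6457
Market 20.056 > fair 19.6457: forward overpriced → cash-and-carry (buy spot, short the forward).
At maturity, profit = |F_mkt − F*| = |20.056 − 19.6457| = 0.410 per USD (in ZAR)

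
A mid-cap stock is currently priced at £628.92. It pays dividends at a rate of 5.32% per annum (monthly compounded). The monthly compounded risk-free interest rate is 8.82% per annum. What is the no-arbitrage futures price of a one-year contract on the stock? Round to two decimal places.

£651.19

F = S · (1+r/12)^(12T) / (1+q/12)^(12T)
= 628.92 × 1.091854 / 1.054517 = 628.92 × 1.035407
F = £651.19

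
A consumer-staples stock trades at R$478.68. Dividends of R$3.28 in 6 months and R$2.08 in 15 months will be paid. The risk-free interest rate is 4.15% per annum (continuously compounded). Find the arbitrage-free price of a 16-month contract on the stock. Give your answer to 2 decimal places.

R$500.43

PV(dividends) I = 3.28·e^(−0.0415·6/12) + 2.08·e^(−0.0415·15/12)
I = 3.2126 + 1.9749 = 5.1875
F = (S − I)·e^(rT) = (478.68 − 5.1875) · e^(0.0415·16/12)
= 473.4925 · e^0.055333 = 473.4925 × 1.056893 = R$500.43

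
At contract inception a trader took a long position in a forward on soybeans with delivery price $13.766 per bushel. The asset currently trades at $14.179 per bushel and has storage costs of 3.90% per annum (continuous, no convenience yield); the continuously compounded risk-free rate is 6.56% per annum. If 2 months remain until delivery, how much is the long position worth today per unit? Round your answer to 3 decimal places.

$0.655 per bushel

Current fair forward for the remaining 2 months: F = S·e^((r + u)·T), (r + u) = 0.0656 + 0.0390 = 0.1046
F = 14.179 · e^(0.1046 × 2/12) = 14.179 × 1.017586 = 14.4284
Value of long forward = (F − K)·e^(−rT) = (14.4284 − 13.766) · e^(−0.0656·2/12)
= 0.6624 × 0.989126 = 0.655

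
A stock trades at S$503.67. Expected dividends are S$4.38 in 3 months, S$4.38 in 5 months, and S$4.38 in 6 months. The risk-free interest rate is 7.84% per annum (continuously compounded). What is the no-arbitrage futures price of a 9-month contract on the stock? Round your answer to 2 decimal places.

PV(dividends) I = 4.38·e^(−0.0784·3/12) + 4.38·e^(−0.0784·5/12) + 4.38·e^(−0.0784·6/12)
I = 4.2950 + 4.2392 + 4.2116 = 12.7458
F = (S − I)·e^(rT) = (503.67 − 12.7458) · e^(0.0784·9/12)
= 490.9242 · e^0.058800 = 490.9242 × 1.060563 = S$520.66

S$520.66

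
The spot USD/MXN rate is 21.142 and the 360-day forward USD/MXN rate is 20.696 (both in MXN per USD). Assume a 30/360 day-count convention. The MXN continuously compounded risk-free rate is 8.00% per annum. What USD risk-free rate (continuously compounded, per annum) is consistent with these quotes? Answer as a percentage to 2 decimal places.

10.13%

F = S·e^((r_MXN − r_USD)T) ⇒ r_USD = r_MXN − ln(F/S)/T
ln(20.696/21.142) = -0.021321; /(360/360) = -0.021321
r_USD = 0.0800 + 0.021321 = 0.101321
r_USD = 10.13%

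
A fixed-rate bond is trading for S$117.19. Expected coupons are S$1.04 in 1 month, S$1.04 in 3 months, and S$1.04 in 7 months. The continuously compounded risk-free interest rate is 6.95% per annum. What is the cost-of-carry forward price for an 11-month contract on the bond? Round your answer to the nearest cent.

S$121.64

PV(coupons) I = 1.04·e^(−0.0695·1/12) + 1.04·e^(−0.0695·3/12) + 1.04·e^(−0.0695·7/12)
I = 1.0340 + 1.0221 + 0.9987 = 3.0548
F = (S − I)·e^(rT) = (117.19 − 3.0548) · e^(0.0695·11/12)
= 114.1352 · e^0.063708 = 114.1352 × 1.065781 = S$121.64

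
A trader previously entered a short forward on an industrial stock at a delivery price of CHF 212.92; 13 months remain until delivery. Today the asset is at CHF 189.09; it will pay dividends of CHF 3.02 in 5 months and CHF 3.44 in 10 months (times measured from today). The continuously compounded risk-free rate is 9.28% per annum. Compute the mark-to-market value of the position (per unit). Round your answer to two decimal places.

PV(remaining dividends) I = 3.02·e^(−0.0928·5/12) + 3.44·e^(−0.0928·10/12) = 6.0895
Current forward F = (S − I)·e^(rT) = (189.09 − 6.0895)·e^(0.0928·13/12) = 183.0005 × 1.105760 = 202.3546
Value (long) = (F − K)·e^(−rT) = (202.3546 − 212.92) × 0.904355 = -9.5549
Short position value = −(long value) = CHF 9.55

CHF 9.55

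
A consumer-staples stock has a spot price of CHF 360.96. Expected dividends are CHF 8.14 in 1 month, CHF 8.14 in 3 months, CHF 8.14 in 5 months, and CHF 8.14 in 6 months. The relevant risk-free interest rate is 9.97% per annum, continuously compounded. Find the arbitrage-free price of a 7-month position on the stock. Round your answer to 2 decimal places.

CHF 349.12

PV(dividends) I = 8.14·e^(−0.0997·1/12) + 8.14·e^(−0.0997·3/12) + 8.14·e^(−0.0997·5/12) + 8.14·e^(−0.0997·6/12)
I = 8.0727 + 7.9396 + 7.8088 + 7.7442 = 31.5653
F = (S − I)·e^(rT) = (360.96 − 31.5653) · e^(0.0997·7/12)
= 329.3947 · e^0.058158 = 329.3947 × 1.059882 = CHF 349.12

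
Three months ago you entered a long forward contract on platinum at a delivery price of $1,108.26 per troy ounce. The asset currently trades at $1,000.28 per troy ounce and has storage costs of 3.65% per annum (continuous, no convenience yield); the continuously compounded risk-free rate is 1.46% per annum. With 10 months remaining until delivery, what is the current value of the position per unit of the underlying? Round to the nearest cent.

Current fair forward for the remaining 10 months: F = S·e^((r + u)·T), (r + u) = 0.0146 + 0.0365 = 0.0511
F = 1000.28 · e^(0.0511 × 10/12) = 1000.28 × 1.04350301 = 1043.7952
Value of long forward = (F − K)·e^(−rT) = (1043.7952 − 1108.26) · e^(−0.0146·10/12)
= -64.4648 × 0.98790705 = -63.69

-$63.69 per troy ounce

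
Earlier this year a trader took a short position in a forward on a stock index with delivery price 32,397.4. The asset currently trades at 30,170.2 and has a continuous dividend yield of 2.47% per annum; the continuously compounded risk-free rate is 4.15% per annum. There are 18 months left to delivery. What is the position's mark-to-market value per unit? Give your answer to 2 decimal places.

Current fair forward for the remaining 18 months: F = S·e^((r − q)·T), (r − q) = 0.0415 − 0.0247 = 0.0168
F = 30170.2 · e^(0.0168 × 18/12) = 30170.2 × 1.02552020 = 30940.1495
Value of long forward = (F − K)·e^(−rT) = (30940.1495 − 32397.4) · e^(−0.0415·18/12)
= -1457.2505 × 0.93964795 = -1369.30
Short position value = −(long value) = 1369.30

1369.30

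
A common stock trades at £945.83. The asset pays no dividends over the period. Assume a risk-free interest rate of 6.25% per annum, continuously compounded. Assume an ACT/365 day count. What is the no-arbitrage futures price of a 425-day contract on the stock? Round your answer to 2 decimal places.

F = S·e^(rT) = 945.83 · e^(0.0625 × 425/365)
= 945.83 · e^0.072774 = 945.83 × 1.075487
F = £1,017.23

£1,017.23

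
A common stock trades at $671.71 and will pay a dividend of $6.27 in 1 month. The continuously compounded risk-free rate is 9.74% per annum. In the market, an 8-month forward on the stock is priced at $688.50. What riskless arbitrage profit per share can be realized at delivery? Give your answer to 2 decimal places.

$21.64 per share

PV(dividends) I = 6.27·e^(−0.0974·1/12) = 6.2193
Fair forward F* = (S − I)·e^(rT) = (671.71 − 6.2193)·e^0.064933 = 665.4907 × 1.067088 = 710.1371
Market $688.50 < fair 710.1371: forward underpriced → reverse cash-and-carry (short the stock, invest proceeds at r, pay the dividends, go long the forward).
Profit at T = |F_mkt − F*| = |688.50 − 710.1371| = $21.64 per share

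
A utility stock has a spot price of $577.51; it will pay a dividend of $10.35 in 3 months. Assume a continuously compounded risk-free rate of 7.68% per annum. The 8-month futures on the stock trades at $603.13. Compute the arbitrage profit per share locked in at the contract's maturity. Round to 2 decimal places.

PV(dividends) I = 10.35·e^(−0.0768·3/12) = 10.1532
Fair futures F* = (S − I)·e^(rT) = (577.51 − 10.1532)·e^0.051200 = 567.3568 × 1.052533 = 597.1618
Market $603.13 > fair 597.1618: forward overpriced → cash-and-carry (borrow at r, buy the stock and collect the dividends, short the forward).
Profit at T = |F_mkt − F*| = |603.13 − 597.1618| = $5.97 per share

$5.97 per share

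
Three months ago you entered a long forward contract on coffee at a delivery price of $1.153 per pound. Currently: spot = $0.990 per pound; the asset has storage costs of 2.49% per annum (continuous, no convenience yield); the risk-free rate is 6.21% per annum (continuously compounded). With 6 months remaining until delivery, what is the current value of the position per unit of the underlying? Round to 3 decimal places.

Current fair forward for the remaining 6 months: F = S·e^((r + u)·T), (r + u) = 0.0621 + 0.0249 = 0.0870
F = 0.990 · e^(0.0870 × 6/12) = 0.990 × 1.044460 = 1.0340
Value of long forward = (F − K)·e^(−rT) = (1.0340 − 1.153) · e^(−0.0621·6/12)
= -0.1190 × 0.969427 = -0.115

-$0.115 per pound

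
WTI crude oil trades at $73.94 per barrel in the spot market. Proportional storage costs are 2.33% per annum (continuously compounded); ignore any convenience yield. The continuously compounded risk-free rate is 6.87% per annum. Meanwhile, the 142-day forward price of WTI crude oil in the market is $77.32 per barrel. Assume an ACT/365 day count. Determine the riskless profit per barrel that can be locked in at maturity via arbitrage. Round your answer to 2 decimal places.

$0.69 per barrel

Fair forward: F* = S·e^(carry·T), with carry = (r + u) = 0.0687 + 0.0233 = 0.0920
F* = 73.94 · e^(0.0920 × 142/365) = 73.94 · e^0.035792 = 73.94 × 1.036440 = $76.6344
Market $77.32 > fair $76.6344: forward overpriced → cash-and-carry (buy spot, short the forward).
At maturity, profit = |F_mkt − F*| = |77.32 − 76.6344| = $0.69 per barrel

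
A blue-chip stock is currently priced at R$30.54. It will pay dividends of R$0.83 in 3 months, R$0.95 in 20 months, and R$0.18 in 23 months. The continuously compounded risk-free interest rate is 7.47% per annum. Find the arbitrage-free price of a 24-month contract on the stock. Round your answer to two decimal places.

R$33.36

PV(dividends) I = 0.83·e^(−0.0747·3/12) + 0.95·e^(−0.0747·20/12) + 0.18·e^(−0.0747·23/12)
I = 0.8146 + 0.8388 + 0.1560 = 1.8094
F = (S − I)·e^(rT) = (30.54 − 1.8094) · e^(0.0747·24/12)
= 28.7306 · e^0.149400 = 28.7306 × 1.161137 = R$33.36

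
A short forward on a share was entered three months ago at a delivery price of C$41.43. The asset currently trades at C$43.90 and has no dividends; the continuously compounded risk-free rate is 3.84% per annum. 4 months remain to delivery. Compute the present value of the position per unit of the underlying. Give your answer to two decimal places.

Current fair forward for the remaining 4 months: F = S·e^(r·T), r = 0.0384
F = 43.90 · e^(0.0384 × 4/12) = 43.90 × 1.012882 = 44.4655
Value of long forward = (F − K)·e^(−rT) = (44.4655 − 41.43) · e^(−0.0384·4/12)
= 3.0355 × 0.987282 = 3.00
Short position value = −(long value) = -C$3.00

-C$3.00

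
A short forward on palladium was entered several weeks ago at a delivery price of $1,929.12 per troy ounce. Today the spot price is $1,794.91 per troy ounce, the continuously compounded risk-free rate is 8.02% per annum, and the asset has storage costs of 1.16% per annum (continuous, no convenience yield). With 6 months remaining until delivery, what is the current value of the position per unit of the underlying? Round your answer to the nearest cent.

Current fair forward for the remaining 6 months: F = S·e^((r + u)·T), (r + u) = 0.0802 + 0.0116 = 0.0918
F = 1794.91 · e^(0.0918 × 6/12) = 1794.91 × 1.04696971 = 1879.2164
Value of long forward = (F − K)·e^(−rT) = (1879.2164 − 1929.12) · e^(−0.0802·6/12)
= -49.9036 × 0.96069337 = -47.94
Short position value = −(long value) = $47.94

$47.94 per troy ounce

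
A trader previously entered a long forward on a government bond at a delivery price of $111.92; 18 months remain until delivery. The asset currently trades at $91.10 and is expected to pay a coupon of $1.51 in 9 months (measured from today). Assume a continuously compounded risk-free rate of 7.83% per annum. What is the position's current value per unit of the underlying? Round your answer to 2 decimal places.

PV(remaining coupons) I = 1.51·e^(−0.0783·9/12) = 1.4239
Current forward F = (S − I)·e^(rT) = (91.10 − 1.4239)·e^(0.0783·18/12) = 89.6761 × 1.124625 = 100.8520
Value (long) = (F − K)·e^(−rT) = (100.8520 − 111.92) × 0.889185 = -9.8415
Value = -$9.84

-$9.84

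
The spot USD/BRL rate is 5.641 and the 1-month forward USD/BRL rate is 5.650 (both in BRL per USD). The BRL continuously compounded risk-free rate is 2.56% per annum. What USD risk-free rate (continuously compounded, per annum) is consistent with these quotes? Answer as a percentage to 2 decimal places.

F = S·e^((r_BRL − r_USD)T) ⇒ r_USD = r_BRL − ln(F/S)/T
ln(5.650/5.641) = 0.001594; /(1/12) = 0.019128
r_USD = 0.0256 − 0.019128 = 0.006472
r_USD = 0.65%

0.65%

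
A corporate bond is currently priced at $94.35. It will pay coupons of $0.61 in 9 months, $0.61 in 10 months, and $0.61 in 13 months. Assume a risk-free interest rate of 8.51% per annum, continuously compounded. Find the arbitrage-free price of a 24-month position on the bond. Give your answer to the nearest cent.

$109.84

PV(coupons) I = 0.61·e^(−0.0851·9/12) + 0.61·e^(−0.0851·10/12) + 0.61·e^(−0.0851·13/12)
I = 0.5723 + 0.5682 + 0.5563 = 1.6968
F = (S − I)·e^(rT) = (94.35 − 1.6968) · e^(0.0851·24/12)
= 92.6532 · e^0.170200 = 92.6532 × 1.185542 = $109.84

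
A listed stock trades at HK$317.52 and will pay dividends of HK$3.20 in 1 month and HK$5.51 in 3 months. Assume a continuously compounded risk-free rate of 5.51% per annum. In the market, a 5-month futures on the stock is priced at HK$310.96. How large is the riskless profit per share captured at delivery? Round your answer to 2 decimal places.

HK$5.11 per share

PV(dividends) I = 3.20·e^(−0.0551·1/12) + 5.51·e^(−0.0551·3/12) = 8.6200
Fair futures F* = (S − I)·e^(rT) = (317.52 − 8.6200)·e^0.022958 = 308.9000 × 1.023224 = 316.0739
Market HK$310.96 < fair 316.0739: forward underpriced → reverse cash-and-carry (short the stock, invest proceeds at r, pay the dividends, go long the forward).
Profit at T = |F_mkt − F*| = |310.96 − 316.0739| = HK$5.11 per share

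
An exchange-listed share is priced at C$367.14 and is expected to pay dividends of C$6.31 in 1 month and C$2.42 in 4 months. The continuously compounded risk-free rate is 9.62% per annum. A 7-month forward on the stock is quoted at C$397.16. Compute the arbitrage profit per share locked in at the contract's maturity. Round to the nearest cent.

C$17.93 per share

PV(dividends) I = 6.31·e^(−0.0962·1/12) + 2.42·e^(−0.0962·4/12) = 8.6032
Fair forward F* = (S − I)·e^(rT) = (367.14 − 8.6032)·e^0.056117 = 358.5368 × 1.057721 = 379.2319
Market C$397.16 > fair 379.2319: forward overpriced → cash-and-carry (borrow at r, buy the stock and collect the dividends, short the forward).
Profit at T = |F_mkt − F*| = |397.16 − 379.2319| = C$17.93 per share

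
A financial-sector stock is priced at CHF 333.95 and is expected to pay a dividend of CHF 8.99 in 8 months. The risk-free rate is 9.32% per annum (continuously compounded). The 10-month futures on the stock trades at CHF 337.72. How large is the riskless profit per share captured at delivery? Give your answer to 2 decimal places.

CHF 14.07 per share

PV(dividends) I = 8.99·e^(−0.0932·8/12) = 8.4484
Fair futures F* = (S − I)·e^(rT) = (333.95 − 8.4484)·e^0.077667 = 325.5016 × 1.080763 = 351.7901
Market CHF 337.72 < fair 351.7901: forward underpriced → reverse cash-and-carry (short the stock, invest proceeds at r, pay the dividends, go long the forward).
Profit at T = |F_mkt − F*| = |337.72 − 351.7901| = CHF 14.07 per share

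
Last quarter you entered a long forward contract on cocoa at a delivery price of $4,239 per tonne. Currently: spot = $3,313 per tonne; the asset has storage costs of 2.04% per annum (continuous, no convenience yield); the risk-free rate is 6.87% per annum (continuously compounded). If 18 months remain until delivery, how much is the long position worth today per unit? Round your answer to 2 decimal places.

Current fair forward for the remaining 18 months: F = S·e^((r + u)·T), (r + u) = 0.0687 + 0.0204 = 0.0891
F = 3313 · e^(0.0891 × 18/12) = 3313 × 1.14299270 = 3786.7348
Value of long forward = (F − K)·e^(−rT) = (3786.7348 − 4239) · e^(−0.0687·18/12)
= -452.2652 × 0.90208187 = -407.98

-$407.98 per tonne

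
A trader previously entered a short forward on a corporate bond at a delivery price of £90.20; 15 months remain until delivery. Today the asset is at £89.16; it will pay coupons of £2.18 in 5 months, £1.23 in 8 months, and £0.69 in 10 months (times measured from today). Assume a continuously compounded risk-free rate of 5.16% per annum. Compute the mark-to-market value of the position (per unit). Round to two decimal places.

PV(remaining coupons) I = 2.18·e^(−0.0516·5/12) + 1.23·e^(−0.0516·8/12) + 0.69·e^(−0.0516·10/12) = 3.9830
Current forward F = (S − I)·e^(rT) = (89.16 − 3.9830)·e^(0.0516·15/12) = 85.1770 × 1.066626 = 90.8520
Value (long) = (F − K)·e^(−rT) = (90.8520 − 90.20) × 0.937536 = 0.6113
Short position value = −(long value) = -£0.61

-£0.61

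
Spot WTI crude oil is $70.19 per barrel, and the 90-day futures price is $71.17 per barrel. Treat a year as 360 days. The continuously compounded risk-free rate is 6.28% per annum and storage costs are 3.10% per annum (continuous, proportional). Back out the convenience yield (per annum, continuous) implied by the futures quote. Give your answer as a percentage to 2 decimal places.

F = S·e^((r+u−y)T) ⇒ (r+u−y) = ln(F/S)/T
ln(71.17/70.19) = 0.013866; /T ⇒ 0.055464
y = r + u − ln(F/S)/T = 0.0628 + 0.0310 − 0.055464 = 0.038336
y = 3.83%

3.83%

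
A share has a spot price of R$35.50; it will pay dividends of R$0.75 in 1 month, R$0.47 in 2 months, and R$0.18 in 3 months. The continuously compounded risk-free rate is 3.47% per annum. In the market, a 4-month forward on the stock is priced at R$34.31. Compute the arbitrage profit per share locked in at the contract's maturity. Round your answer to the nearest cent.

PV(dividends) I = 0.75·e^(−0.0347·1/12) + 0.47·e^(−0.0347·2/12) + 0.18·e^(−0.0347·3/12) = 1.3936
Fair forward F* = (S − I)·e^(rT) = (35.50 − 1.3936)·e^0.011567 = 34.1064 × 1.011634 = 34.5032
Market R$34.31 < fair 34.5032: forward underpriced → reverse cash-and-carry (short the stock, invest proceeds at r, pay the dividends, go long the forward).
Profit at T = |F_mkt − F*| = |34.31 − 34.5032| = R$0.19 per share

R$0.19 per share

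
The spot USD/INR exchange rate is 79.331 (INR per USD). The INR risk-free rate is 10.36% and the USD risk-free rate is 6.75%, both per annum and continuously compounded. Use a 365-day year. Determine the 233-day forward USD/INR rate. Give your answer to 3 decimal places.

81.180

F = S·e^((r_INR − r_USD)T) = 79.331 · e^((0.1036 − 0.0675) × 233/365)
= 79.331 · e^0.023045 = 79.331 × 1.023313
F = 81.180 INR per USD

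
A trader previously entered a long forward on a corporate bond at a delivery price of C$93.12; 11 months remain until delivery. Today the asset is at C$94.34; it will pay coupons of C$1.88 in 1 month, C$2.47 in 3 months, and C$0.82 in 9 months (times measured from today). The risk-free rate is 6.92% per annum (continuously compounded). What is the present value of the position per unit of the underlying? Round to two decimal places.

C$1.87

PV(remaining coupons) I = 1.88·e^(−0.0692·1/12) + 2.47·e^(−0.0692·3/12) + 0.82·e^(−0.0692·9/12) = 5.0754
Current forward F = (S − I)·e^(rT) = (94.34 − 5.0754)·e^(0.0692·11/12) = 89.2646 × 1.065488 = 95.1104
Value (long) = (F − K)·e^(−rT) = (95.1104 − 93.12) × 0.938537 = 1.8681
Value = C$1.87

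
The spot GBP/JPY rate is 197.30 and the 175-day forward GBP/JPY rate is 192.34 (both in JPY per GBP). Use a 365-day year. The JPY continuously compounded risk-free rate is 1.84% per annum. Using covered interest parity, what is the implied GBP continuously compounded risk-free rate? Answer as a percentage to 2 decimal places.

7.15%

F = S·e^((r_JPY − r_GBP)T) ⇒ r_GBP = r_JPY − ln(F/S)/T
ln(192.34/197.30) = -0.025461; /(175/365) = -0.053104
r_GBP = 0.0184 + 0.053104 = 0.071504
r_GBP = 7.15%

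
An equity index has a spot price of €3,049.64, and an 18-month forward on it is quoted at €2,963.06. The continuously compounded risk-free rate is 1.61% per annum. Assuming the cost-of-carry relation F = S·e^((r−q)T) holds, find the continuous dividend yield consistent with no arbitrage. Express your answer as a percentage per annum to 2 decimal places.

From F = S·e^((r−q)T): (r − q) = ln(F/S)/T
ln(2963.06/3049.64) = ln(0.971610) = -0.028801
(r − q) = -0.028801 / (18/12) = -0.019201
q = r − ln(F/S)/T = 0.0161 + 0.019201 = 0.035301
q = 3.53%

3.53%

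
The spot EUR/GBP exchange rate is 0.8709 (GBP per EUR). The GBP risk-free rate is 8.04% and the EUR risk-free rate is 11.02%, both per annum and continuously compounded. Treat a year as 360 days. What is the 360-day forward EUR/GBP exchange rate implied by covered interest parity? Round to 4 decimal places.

F = S·e^((r_GBP − r_EUR)T) = 0.8709 · e^((0.0804 − 0.1102) × 360/360)
= 0.8709 · e^-0.029800 = 0.8709 × 0.970640
F = 0.8453 GBP per EUR

0.8453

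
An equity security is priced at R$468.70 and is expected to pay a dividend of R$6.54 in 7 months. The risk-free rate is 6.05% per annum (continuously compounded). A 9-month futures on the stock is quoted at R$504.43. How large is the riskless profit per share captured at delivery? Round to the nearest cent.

PV(dividends) I = 6.54·e^(−0.0605·7/12) = 6.3132
Fair futures F* = (S − I)·e^(rT) = (468.70 − 6.3132)·e^0.045375 = 462.3868 × 1.046420 = 483.8508
Market R$504.43 > fair 483.8508: forward overpriced → cash-and-carry (borrow at r, buy the stock and collect the dividends, short the forward).
Profit at T = |F_mkt − F*| = |504.43 − 483.8508| = R$20.58 per share

R$20.58 per share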